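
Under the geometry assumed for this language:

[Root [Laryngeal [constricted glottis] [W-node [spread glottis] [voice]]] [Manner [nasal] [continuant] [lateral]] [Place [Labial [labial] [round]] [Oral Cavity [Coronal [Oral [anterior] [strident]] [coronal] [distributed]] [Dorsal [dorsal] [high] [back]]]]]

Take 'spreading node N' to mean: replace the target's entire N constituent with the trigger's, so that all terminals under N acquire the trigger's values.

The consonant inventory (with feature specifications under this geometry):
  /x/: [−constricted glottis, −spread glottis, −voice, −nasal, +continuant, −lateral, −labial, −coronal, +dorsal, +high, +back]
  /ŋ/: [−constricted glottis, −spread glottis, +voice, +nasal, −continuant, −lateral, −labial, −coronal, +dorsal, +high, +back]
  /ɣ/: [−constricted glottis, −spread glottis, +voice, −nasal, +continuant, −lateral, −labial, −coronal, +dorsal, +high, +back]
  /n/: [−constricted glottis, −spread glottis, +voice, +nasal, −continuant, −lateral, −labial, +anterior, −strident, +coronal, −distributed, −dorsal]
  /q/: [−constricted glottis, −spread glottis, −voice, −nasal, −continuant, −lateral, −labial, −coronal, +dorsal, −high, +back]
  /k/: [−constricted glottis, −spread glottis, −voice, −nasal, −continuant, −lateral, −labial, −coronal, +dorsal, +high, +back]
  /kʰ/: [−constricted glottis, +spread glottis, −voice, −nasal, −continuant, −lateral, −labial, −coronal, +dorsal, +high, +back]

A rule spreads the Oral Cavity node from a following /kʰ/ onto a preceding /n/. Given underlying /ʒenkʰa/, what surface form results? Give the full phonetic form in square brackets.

[ʒeŋkʰa]

Terminals under Oral Cavity in this geometry: [anterior], [strident], [coronal], [distributed], [dorsal], [high], [back].
After delinking /n/'s Oral Cavity and linking /kʰ/'s, the affected terminals become [−coronal], [+dorsal], [+high], [+back]; [constricted glottis], [spread glottis], [voice], … (outside Oral Cavity) are retained from /n/.
Among the inventory, only /ŋ/ has exactly this specification, giving the surface form [ʒeŋkʰa].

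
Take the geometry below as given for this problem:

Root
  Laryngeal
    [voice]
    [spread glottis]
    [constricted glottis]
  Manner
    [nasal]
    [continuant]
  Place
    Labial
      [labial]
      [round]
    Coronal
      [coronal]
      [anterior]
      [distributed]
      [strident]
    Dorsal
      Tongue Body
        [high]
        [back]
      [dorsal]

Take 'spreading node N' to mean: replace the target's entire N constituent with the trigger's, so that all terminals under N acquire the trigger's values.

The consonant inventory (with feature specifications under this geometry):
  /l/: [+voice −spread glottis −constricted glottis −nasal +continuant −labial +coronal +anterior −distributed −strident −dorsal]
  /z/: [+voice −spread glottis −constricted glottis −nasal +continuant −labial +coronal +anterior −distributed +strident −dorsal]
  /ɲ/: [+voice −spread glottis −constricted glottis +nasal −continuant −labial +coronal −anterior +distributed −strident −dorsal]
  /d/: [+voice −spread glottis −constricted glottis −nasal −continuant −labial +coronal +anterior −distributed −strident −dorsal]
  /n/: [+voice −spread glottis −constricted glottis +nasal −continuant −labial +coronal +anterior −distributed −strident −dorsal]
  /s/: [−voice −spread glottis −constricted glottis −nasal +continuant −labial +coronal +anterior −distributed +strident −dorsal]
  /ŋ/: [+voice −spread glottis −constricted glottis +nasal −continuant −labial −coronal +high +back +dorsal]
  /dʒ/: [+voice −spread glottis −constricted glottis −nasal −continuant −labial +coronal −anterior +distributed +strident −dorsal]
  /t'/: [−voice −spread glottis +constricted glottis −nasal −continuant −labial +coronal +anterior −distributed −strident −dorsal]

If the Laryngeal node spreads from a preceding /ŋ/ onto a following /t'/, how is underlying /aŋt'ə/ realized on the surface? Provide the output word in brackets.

[aŋdə]

Terminals under Laryngeal in this geometry: [voice], [spread glottis], [constricted glottis].
After delinking /t'/'s Laryngeal and linking /ŋ/'s, the affected terminals become [+voice], [−spread glottis], [−constricted glottis]; [nasal], [continuant], [labial], … (outside Laryngeal) are retained from /t'/.
Among the inventory, only /d/ has exactly this specification, giving the surface form [aŋdə].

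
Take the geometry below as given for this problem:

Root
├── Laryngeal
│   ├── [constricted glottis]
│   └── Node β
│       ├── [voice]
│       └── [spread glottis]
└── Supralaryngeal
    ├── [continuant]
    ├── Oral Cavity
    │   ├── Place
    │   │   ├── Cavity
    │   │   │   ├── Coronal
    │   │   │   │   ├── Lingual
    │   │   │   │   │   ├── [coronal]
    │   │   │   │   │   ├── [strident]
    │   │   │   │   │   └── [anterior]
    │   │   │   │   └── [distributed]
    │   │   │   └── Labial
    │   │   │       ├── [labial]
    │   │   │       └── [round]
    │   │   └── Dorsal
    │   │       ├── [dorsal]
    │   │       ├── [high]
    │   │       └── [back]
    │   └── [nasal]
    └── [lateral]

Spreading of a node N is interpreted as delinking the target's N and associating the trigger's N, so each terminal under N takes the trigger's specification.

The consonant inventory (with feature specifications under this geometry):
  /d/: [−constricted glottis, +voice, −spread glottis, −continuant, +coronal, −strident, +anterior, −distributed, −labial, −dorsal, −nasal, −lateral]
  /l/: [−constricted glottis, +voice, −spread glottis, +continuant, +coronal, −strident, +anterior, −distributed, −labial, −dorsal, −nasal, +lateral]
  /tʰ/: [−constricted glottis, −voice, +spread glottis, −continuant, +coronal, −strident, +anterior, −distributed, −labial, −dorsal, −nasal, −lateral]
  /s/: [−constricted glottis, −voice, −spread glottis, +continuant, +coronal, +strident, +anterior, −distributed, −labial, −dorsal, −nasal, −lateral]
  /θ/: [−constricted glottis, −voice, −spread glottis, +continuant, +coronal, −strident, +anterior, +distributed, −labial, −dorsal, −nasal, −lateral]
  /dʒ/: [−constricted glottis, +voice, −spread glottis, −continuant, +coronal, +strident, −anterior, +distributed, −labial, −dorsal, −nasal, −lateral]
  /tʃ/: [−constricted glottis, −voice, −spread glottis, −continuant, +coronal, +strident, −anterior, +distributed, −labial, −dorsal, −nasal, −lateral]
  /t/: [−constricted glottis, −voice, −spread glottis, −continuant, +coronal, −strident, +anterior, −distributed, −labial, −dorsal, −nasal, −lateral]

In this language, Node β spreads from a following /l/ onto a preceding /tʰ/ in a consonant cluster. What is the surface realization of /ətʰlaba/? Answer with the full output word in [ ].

Node β immediately or transitively dominates [voice], [spread glottis].
The target acquires /l/'s values for everything under Node β — [+voice], [−spread glottis] — while keeping its own [constricted glottis], [continuant], [coronal], ….
This feature bundle is that of [d], so /ətʰlaba/ surfaces as [ədlaba].

[ədlaba]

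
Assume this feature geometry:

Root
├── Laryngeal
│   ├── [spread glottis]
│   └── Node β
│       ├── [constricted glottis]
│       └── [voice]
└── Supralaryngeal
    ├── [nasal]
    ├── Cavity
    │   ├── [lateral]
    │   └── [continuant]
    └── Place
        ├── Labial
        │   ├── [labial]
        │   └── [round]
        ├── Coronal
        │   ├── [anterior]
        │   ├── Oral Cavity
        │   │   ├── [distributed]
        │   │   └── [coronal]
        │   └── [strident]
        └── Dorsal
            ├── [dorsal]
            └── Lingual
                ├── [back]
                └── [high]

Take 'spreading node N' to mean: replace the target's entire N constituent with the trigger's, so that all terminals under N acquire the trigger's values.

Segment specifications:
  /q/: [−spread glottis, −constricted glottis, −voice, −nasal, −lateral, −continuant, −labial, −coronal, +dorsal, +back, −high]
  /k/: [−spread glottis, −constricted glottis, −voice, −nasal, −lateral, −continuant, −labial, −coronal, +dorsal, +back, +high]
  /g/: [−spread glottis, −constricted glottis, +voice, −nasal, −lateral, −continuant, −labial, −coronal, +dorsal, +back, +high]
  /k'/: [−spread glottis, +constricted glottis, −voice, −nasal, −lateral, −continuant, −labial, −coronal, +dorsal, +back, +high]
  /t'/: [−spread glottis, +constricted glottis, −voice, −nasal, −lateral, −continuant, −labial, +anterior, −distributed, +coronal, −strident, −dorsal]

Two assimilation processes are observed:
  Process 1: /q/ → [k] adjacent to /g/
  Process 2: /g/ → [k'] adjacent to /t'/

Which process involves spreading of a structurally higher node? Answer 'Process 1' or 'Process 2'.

Process 1: the feature that changes is [high]; the minimal node is [high] (depth 5).
In Process 2, [voice], [constricted glottis] change, so the minimal spreading node is Node β at depth 2.
Node β is closer to Root than [high], so Process 2 spreads the higher node.

Process 2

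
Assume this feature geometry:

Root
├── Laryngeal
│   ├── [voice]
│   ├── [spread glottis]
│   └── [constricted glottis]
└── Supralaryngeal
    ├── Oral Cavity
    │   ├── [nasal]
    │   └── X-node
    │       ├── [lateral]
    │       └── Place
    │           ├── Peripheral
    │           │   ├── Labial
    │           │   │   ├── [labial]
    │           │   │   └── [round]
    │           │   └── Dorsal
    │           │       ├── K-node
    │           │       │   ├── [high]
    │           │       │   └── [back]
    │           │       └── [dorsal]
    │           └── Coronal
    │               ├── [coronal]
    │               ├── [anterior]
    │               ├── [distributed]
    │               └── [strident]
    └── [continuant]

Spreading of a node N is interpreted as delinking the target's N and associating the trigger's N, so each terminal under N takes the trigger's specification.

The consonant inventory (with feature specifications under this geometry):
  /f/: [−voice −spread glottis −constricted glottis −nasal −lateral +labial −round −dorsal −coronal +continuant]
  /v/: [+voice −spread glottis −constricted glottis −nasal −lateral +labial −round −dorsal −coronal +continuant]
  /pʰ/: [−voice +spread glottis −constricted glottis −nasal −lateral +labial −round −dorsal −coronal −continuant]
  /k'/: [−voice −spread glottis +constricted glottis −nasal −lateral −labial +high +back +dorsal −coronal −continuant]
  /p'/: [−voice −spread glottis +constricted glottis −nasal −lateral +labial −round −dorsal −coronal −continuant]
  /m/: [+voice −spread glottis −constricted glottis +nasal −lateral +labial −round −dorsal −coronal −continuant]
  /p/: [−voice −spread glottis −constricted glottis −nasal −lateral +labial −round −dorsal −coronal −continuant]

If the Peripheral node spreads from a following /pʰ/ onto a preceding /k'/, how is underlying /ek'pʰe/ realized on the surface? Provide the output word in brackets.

The Peripheral node dominates the terminals [labial], [round], [high], [back], [dorsal].
The target acquires /pʰ/'s values for everything under Peripheral — [+labial], [−round], [−dorsal] — while keeping its own [voice], [spread glottis], [constricted glottis], ….
Among the inventory, only /p'/ has exactly this specification, giving the surface form [ep'pʰe].

[ep'pʰe]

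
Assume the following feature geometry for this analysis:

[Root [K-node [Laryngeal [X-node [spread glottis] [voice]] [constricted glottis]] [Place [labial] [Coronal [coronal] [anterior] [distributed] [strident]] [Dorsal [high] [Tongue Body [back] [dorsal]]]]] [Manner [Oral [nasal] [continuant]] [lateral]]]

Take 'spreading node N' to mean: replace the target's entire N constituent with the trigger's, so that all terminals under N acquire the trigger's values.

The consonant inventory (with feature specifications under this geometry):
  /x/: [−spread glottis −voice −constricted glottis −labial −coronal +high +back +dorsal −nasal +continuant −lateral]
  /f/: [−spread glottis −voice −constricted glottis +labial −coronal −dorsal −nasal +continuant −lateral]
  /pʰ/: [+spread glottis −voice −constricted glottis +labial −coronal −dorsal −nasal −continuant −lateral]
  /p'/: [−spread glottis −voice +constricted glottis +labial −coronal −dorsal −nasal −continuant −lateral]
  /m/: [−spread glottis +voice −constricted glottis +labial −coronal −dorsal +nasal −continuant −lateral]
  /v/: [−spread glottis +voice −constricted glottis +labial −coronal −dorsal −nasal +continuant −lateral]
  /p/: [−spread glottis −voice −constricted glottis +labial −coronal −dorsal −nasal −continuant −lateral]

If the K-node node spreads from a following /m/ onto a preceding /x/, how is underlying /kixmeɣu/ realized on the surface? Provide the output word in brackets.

[kivmeɣu]

K-node immediately or transitively dominates [spread glottis], [voice], [constricted glottis], [labial], [coronal], [anterior], [distributed], [strident], [high], [back], [dorsal].
The target acquires /m/'s values for everything under K-node — [−spread glottis], [+voice], [−constricted glottis], [+labial], [−coronal], [−dorsal] — while keeping its own [nasal], [continuant], [lateral].
The resulting bundle matches /v/ in the inventory; substituting it for /x/ gives [kivmeɣu].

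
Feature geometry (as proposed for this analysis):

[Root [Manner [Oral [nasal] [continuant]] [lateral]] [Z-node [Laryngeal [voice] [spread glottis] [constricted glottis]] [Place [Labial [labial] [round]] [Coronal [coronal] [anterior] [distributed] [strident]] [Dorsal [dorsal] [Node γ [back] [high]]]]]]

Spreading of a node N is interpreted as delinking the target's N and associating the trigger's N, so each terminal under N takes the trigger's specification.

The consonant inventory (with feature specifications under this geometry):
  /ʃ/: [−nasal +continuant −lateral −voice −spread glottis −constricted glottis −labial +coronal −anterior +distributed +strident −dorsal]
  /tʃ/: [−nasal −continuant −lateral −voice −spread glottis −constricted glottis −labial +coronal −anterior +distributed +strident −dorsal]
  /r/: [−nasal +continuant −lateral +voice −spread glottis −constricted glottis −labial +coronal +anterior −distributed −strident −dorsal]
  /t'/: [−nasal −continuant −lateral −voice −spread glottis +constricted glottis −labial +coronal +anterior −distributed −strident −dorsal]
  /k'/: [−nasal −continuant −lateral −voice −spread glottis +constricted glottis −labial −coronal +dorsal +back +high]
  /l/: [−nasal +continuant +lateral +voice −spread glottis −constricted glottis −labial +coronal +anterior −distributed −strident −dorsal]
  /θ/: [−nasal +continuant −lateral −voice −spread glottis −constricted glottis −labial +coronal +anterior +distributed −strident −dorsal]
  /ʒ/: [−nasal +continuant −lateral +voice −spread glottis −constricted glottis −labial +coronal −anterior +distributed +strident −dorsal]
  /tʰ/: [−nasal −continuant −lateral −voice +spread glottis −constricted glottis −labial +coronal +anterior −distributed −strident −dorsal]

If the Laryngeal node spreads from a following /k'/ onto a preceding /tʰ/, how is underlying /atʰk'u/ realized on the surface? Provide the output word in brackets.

Laryngeal immediately or transitively dominates [voice], [spread glottis], [constricted glottis].
The target acquires /k'/'s values for everything under Laryngeal — [−voice], [−spread glottis], [+constricted glottis] — while keeping its own [nasal], [continuant], [lateral], ….
Among the inventory, only /t'/ has exactly this specification, giving the surface form [at'k'u].

[at'k'u]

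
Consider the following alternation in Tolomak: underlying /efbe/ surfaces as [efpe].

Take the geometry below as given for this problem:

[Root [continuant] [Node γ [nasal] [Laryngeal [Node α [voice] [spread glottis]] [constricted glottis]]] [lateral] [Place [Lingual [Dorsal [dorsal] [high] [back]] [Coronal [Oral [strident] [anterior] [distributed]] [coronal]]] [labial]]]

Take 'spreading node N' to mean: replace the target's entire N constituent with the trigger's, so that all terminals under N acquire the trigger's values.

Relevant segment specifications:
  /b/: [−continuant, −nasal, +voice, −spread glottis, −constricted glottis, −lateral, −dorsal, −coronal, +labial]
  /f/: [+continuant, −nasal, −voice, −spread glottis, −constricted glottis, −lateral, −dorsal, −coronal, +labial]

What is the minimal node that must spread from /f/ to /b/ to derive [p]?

[voice]

Feature comparison: [voice] differs between /b/ and [p]; the remaining terminals match.
Since just one terminal is affected and it takes /f/'s value, spreading the terminal [voice] alone is sufficient and minimal.
[continuant] stays as in /b/ although /f/ differs there, so no node dominating it spread; among the remaining candidates [voice] is the lowest that derives the output.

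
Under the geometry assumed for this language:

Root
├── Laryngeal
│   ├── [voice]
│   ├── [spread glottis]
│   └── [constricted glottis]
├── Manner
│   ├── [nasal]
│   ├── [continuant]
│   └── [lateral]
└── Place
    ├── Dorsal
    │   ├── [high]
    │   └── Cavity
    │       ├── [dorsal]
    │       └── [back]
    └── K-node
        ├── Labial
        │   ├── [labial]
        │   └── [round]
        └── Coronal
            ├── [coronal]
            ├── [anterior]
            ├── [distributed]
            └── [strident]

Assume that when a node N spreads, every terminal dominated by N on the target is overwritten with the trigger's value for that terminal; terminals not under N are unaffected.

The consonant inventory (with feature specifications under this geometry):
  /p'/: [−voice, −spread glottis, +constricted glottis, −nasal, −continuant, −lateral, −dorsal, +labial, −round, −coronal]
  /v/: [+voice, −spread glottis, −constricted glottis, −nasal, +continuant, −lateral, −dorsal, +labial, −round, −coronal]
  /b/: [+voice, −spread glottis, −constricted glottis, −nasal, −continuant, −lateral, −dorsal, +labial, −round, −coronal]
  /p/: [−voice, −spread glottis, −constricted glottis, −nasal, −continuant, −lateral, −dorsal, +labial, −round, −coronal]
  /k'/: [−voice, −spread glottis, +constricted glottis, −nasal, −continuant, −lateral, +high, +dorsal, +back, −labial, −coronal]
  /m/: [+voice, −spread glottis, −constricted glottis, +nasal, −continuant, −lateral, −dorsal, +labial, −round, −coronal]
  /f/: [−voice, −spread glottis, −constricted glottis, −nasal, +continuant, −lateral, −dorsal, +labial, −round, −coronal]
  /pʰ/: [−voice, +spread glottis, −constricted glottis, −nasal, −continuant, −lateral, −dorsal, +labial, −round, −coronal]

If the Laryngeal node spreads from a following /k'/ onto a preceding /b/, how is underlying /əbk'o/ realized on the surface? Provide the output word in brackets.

Laryngeal immediately or transitively dominates [voice], [spread glottis], [constricted glottis].
The target acquires /k'/'s values for everything under Laryngeal — [−voice], [−spread glottis], [+constricted glottis] — while keeping its own [nasal], [continuant], [lateral], ….
The resulting bundle matches /p'/ in the inventory; substituting it for /b/ gives [əp'k'o].

[əp'k'o]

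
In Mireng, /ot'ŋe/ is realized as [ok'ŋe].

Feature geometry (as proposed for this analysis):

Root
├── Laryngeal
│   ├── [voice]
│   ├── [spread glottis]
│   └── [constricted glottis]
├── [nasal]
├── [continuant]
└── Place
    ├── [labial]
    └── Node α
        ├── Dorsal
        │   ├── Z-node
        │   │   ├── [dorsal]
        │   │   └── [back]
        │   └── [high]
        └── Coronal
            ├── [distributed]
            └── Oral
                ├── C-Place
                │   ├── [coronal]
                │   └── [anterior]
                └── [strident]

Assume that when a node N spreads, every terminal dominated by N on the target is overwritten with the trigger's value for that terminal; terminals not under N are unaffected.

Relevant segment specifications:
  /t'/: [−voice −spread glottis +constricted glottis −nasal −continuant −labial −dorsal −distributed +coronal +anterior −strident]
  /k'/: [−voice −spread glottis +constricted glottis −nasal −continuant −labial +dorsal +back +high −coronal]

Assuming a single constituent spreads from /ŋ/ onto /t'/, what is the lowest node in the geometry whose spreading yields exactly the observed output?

Node α

/t'/ and [k'] differ in [coronal], [anterior], [distributed], [strident], [dorsal], [high], [back]; every other specified feature is identical.
Tracing each changed feature up the tree, the paths first meet at Node α; any lower node misses at least one of them.
Spreading Node α from /ŋ/ overwrites each of those terminals with /ŋ/'s values, yielding exactly [k'].
[voice], [nasal] stay as in /t'/ although /ŋ/ differs there, so no node dominating them spread; among the remaining candidates Node α is the lowest that derives the output.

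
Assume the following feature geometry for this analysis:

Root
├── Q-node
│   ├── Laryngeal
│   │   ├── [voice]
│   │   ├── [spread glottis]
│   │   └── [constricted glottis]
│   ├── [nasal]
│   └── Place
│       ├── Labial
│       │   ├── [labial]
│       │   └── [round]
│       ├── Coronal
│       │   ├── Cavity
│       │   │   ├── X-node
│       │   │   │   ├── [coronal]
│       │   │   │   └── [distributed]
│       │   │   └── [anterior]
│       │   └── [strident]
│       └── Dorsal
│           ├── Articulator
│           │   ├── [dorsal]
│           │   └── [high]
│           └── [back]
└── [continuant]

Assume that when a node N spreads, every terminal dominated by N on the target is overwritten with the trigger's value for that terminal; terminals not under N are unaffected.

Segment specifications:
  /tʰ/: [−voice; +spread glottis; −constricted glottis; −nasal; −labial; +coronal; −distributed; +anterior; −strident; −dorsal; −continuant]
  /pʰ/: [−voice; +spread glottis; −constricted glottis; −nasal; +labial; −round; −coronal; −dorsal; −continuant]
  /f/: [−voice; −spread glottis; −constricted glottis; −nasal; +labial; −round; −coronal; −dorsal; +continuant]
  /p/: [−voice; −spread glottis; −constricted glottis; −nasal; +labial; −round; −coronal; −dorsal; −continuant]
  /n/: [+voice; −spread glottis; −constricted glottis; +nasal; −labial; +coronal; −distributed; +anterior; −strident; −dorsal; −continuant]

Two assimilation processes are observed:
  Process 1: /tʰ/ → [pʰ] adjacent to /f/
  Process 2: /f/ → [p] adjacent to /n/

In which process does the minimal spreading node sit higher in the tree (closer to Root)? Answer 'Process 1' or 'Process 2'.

Process 2

In Process 1, [labial], [round], [coronal], [anterior], [distributed], [strident] change, so the minimal spreading node is Place at depth 2.
Process 2 alters [continuant]; the lowest dominating node is [continuant] (depth 1 from Root).
[continuant] is closer to Root than Place, so Process 2 spreads the higher node.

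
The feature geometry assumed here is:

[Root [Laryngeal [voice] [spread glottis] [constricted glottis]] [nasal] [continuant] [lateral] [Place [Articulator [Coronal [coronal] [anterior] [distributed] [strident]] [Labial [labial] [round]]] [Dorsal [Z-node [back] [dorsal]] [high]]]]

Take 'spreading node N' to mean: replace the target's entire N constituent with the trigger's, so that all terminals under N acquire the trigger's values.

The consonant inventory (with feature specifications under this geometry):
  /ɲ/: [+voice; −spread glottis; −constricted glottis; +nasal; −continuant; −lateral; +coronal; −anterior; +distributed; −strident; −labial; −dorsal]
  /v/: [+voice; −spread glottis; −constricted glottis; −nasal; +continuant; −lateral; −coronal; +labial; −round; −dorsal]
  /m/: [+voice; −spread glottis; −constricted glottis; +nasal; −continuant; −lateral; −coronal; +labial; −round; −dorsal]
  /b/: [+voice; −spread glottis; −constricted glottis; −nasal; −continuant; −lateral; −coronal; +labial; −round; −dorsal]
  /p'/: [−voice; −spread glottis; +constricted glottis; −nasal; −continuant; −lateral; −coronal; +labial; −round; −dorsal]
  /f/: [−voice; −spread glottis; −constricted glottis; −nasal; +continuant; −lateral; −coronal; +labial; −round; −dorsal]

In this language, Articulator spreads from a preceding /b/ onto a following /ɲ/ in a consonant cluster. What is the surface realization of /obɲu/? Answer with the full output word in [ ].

Terminals under Articulator in this geometry: [coronal], [anterior], [distributed], [strident], [labial], [round].
The target acquires /b/'s values for everything under Articulator — [−coronal], [+labial], [−round] — while keeping its own [voice], [spread glottis], [constricted glottis], ….
Among the inventory, only /m/ has exactly this specification, giving the surface form [obmu].

[obmu]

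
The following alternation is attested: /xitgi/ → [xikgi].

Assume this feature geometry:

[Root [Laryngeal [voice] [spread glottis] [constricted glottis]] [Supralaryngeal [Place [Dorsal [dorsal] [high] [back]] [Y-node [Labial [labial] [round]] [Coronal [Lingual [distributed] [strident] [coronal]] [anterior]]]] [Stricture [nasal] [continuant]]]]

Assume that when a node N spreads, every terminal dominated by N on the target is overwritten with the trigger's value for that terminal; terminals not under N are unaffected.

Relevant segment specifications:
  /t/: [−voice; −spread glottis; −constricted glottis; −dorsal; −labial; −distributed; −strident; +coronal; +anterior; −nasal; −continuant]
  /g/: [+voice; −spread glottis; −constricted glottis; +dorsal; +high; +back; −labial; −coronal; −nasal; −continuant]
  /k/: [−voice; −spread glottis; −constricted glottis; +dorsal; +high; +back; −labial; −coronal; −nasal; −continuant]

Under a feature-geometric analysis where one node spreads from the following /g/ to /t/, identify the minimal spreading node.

Comparing /t/ with its surface form [k], the features that change are [coronal], [anterior], [distributed], [strident], [dorsal], [high], [back].
Tracing each changed feature up the tree, the paths first meet at Place; any lower node misses at least one of them.
Delinking /t/'s Place and associating /g/'s Place gives precisely the feature bundle of [k].
[voice], a feature on which the two segments disagree outside Place, is unchanged — nothing dominating it spread, and Place is the minimal sufficient constituent.

Place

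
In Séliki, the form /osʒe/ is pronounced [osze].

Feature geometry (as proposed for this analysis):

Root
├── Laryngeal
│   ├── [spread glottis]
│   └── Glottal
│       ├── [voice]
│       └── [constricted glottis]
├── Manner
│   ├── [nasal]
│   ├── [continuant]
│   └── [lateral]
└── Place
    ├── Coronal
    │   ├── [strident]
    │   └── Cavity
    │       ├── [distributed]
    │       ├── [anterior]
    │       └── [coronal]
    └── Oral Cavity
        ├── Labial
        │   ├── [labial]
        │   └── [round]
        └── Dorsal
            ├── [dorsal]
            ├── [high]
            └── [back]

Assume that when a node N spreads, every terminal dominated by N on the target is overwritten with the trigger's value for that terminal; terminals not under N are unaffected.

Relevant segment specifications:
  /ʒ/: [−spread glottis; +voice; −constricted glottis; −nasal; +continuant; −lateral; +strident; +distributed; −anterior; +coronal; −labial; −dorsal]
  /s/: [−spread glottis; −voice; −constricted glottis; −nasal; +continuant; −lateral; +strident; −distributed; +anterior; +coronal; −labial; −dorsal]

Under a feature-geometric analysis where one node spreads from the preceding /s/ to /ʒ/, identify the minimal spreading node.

Feature comparison: [anterior], [distributed] differ between /ʒ/ and [z]; the remaining terminals match.
These terminals are all dominated by Cavity, and no proper subconstituent of Cavity covers them all; Cavity is their lowest common ancestor.
Spreading Cavity from /s/ overwrites each of those terminals with /s/'s values, yielding exactly [z].
[voice], a feature on which the two segments disagree outside Cavity, is unchanged — nothing dominating it spread, and Cavity is the minimal sufficient constituent.

Cavity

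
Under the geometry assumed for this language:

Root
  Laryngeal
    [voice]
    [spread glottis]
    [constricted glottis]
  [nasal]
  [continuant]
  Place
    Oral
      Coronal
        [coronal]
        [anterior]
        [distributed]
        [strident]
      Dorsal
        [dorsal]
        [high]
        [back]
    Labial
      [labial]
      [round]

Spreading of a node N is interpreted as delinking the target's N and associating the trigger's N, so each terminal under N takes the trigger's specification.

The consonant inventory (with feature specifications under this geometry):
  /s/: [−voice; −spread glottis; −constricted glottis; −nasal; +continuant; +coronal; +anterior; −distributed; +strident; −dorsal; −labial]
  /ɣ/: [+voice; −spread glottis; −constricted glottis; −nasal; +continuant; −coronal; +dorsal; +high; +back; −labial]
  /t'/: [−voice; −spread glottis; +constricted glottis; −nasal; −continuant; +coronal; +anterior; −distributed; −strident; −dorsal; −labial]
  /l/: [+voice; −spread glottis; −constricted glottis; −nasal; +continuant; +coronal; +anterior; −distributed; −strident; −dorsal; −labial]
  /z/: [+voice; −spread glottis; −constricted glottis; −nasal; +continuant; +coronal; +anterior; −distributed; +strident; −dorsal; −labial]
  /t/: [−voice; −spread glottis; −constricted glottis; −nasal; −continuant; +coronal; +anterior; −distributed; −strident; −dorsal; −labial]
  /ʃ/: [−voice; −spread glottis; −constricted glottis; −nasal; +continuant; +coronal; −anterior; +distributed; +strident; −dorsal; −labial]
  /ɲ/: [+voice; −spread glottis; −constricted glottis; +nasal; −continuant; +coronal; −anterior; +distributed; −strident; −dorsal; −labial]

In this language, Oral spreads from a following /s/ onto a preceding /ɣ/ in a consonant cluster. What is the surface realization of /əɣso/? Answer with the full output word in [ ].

Oral immediately or transitively dominates [coronal], [anterior], [distributed], [strident], [dorsal], [high], [back].
The target acquires /s/'s values for everything under Oral — [+coronal], [+anterior], [−distributed], [+strident], [−dorsal] — while keeping its own [voice], [spread glottis], [constricted glottis], ….
Among the inventory, only /z/ has exactly this specification, giving the surface form [əzso].

[əzso]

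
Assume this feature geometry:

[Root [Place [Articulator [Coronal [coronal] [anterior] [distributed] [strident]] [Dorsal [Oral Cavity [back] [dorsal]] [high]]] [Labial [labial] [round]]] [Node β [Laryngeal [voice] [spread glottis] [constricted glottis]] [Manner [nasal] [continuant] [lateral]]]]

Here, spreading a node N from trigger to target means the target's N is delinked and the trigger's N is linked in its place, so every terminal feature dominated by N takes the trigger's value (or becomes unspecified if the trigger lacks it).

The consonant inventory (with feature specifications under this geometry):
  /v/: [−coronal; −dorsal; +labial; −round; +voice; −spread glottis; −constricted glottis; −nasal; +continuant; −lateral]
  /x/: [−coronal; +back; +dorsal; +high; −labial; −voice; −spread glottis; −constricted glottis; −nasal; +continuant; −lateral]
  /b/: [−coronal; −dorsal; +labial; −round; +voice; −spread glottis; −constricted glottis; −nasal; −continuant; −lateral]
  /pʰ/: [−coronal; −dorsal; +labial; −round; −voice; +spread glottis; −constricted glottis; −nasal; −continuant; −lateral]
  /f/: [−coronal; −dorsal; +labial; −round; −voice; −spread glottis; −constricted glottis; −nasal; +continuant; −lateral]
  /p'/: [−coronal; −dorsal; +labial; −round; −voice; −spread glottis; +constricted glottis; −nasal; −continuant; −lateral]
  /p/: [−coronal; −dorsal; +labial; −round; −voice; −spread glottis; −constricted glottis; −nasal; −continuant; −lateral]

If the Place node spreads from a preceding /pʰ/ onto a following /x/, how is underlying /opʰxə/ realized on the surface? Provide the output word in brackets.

The Place node dominates the terminals [coronal], [anterior], [distributed], [strident], [back], [dorsal], [high], [labial], [round].
The target acquires /pʰ/'s values for everything under Place — [−coronal], [−dorsal], [+labial], [−round] — while keeping its own [voice], [spread glottis], [constricted glottis], ….
The resulting bundle matches /f/ in the inventory; substituting it for /x/ gives [opʰfə].

[opʰfə]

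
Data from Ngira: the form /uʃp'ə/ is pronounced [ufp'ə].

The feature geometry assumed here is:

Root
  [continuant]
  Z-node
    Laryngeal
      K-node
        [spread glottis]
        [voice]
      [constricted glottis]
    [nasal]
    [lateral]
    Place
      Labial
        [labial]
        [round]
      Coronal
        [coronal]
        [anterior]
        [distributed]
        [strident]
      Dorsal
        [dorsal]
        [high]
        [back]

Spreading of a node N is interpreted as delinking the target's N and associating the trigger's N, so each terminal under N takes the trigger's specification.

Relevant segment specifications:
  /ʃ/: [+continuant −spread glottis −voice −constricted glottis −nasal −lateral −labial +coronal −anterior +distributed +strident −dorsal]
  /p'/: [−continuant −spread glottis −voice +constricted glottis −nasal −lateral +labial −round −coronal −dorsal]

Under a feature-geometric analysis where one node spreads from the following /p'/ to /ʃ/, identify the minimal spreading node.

Place

Comparing /ʃ/ with its surface form [f], the features that change are [labial], [round], [coronal], [anterior], [distributed], [strident].
The smallest constituent containing every changed terminal is Place — each of its daughters lacks at least one of the affected features.
Spreading Place from /p'/ overwrites each of those terminals with /p'/'s values, yielding exactly [f].
Since [constricted glottis] is preserved even though /p'/ disagrees there, no node above Place spread.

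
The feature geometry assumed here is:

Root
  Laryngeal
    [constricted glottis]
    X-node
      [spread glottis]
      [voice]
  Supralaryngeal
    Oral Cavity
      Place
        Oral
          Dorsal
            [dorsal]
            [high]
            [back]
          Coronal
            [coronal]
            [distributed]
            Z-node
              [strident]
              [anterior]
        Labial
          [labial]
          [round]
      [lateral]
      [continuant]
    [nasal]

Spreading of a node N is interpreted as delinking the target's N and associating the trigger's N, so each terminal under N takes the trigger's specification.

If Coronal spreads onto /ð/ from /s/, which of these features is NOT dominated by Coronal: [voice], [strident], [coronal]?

[voice]

Under this geometry, Coronal contains [coronal], [distributed], [strident], [anterior].
Of the listed options, [coronal], [strident] are among these and would be overwritten by spreading Coronal.
[voice] is not within the Coronal subtree (it hangs from X-node), so /ð/'s [voice] value survives.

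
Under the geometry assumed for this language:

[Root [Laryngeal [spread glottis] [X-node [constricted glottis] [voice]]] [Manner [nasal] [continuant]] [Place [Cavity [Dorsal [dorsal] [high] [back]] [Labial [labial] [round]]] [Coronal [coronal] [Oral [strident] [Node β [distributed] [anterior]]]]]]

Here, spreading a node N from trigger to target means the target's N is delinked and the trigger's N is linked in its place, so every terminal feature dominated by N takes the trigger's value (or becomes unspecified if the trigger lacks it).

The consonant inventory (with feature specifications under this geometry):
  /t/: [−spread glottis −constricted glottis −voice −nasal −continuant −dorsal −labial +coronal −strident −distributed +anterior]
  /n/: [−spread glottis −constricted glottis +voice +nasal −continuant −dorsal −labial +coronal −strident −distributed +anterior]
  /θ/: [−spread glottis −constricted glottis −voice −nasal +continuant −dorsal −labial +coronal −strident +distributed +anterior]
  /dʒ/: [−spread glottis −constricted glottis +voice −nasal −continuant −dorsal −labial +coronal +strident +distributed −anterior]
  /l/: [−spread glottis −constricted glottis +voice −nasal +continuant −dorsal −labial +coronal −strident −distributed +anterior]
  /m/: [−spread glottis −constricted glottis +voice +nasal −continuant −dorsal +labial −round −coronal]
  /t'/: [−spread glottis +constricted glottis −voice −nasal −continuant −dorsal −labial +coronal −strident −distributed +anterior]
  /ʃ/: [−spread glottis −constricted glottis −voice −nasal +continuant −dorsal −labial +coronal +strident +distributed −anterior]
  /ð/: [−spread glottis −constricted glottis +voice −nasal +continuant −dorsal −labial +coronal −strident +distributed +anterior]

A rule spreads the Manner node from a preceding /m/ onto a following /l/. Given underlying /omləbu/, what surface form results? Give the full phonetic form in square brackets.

[omnəbu]

Terminals under Manner in this geometry: [nasal], [continuant].
After delinking /l/'s Manner and linking /m/'s, the affected terminals become [+nasal], [−continuant]; [spread glottis], [constricted glottis], [voice], … (outside Manner) are retained from /l/.
The resulting bundle matches /n/ in the inventory; substituting it for /l/ gives [omnəbu].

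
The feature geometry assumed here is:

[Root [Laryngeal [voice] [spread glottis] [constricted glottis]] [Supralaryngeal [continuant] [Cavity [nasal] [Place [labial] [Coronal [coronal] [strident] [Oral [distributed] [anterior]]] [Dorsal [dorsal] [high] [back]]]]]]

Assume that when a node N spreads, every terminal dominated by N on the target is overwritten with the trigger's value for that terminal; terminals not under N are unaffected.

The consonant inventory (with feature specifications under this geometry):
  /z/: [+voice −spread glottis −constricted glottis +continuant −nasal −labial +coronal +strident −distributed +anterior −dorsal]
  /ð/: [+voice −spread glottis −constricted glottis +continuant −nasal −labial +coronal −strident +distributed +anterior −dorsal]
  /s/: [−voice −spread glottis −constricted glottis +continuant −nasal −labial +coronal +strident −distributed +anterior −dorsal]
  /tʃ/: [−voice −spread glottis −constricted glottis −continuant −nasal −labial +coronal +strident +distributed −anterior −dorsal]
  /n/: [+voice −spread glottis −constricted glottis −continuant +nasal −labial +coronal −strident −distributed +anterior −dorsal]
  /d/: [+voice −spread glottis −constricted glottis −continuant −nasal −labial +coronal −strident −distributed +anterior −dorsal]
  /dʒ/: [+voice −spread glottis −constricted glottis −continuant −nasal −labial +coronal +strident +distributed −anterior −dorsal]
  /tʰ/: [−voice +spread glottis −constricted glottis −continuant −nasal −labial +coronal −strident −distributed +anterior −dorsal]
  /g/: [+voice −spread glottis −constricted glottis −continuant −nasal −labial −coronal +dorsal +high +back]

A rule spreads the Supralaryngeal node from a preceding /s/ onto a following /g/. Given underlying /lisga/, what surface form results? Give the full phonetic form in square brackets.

The Supralaryngeal node dominates the terminals [continuant], [nasal], [labial], [coronal], [strident], [distributed], [anterior], [dorsal], [high], [back].
After delinking /g/'s Supralaryngeal and linking /s/'s, the affected terminals become [+continuant], [−nasal], [−labial], [+coronal], [+strident], [−distributed], [+anterior], [−dorsal]; [voice], [spread glottis], [constricted glottis] (outside Supralaryngeal) are retained from /g/.
Among the inventory, only /z/ has exactly this specification, giving the surface form [lisza].

[lisza]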